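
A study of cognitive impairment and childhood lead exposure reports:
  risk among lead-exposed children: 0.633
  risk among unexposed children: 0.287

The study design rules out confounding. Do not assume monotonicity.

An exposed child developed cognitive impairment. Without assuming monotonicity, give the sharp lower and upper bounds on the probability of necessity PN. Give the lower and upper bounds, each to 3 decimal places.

Let p₁ = 0.633, p₀ = 0.287.
Under exogeneity alone the bounds on PN are max{0,(p₁−p₀)/p₁} ≤ PN ≤ min{1,(1−p₀)/p₁}.
  lower = (p₁ − p₀)/p₁ = 0.346 / 0.633 ≈ 0.5466
  upper = min{1, (1 − p₀)/p₁} = 0.713 / 0.633 ≈ 1.1264 → capped at 1

0.547 ≤ PN ≤ 1.000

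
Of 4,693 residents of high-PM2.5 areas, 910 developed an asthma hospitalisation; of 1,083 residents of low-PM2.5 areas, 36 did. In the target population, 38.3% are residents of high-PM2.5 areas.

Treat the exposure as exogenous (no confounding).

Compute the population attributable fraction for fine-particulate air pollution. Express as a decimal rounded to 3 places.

p₁ = P(outcome | exposed) = 910/4693 = 0.19391
p₀ = P(outcome | unexposed) = 36/1083 = 0.033241
Overall risk P(Y=1) = π·p₁ + (1−π)·p₀ = 0.383×0.19391 + 0.617×0.033241 = 0.094776.
Under exogeneity, PAF = [P(Y=1) − p₀] / P(Y=1).
PAF = (0.094776 − 0.033241) / 0.094776 ≈ 0.6493

PAF ≈ 0.649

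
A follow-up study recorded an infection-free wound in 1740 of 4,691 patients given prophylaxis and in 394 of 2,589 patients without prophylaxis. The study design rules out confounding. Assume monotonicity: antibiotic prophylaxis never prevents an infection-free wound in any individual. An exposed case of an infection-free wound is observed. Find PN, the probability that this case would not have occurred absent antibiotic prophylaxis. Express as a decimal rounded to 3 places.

p₁ = P(outcome | exposed) = 1740/4691 = 0.37092
p₀ = P(outcome | unexposed) = 394/2589 = 0.15218
Under exogeneity and monotonicity, PN = (p₁ − p₀) / p₁.
PN = (0.37092 − 0.15218) / 0.37092 = 0.21874 / 0.37092 ≈ 0.5897

PN ≈ 0.590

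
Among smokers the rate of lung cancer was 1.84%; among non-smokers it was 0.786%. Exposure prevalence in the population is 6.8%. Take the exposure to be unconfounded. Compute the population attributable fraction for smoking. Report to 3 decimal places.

p₁ = 0.0184, p₀ = 0.00786.
Overall risk P(Y=1) = π·p₁ + (1−π)·p₀ = 0.068×0.0184 + 0.932×0.00786 = 0.0085767.
Under exogeneity, PAF = [P(Y=1) − p₀] / P(Y=1).
PAF = (0.0085767 − 0.00786) / 0.0085767 ≈ 0.0836

PAF ≈ 0.084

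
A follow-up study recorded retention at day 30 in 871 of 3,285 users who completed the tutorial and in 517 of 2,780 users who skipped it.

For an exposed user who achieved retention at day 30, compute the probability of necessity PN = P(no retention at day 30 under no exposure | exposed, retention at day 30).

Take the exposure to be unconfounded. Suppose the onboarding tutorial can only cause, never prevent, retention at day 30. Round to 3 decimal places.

p₁ = P(outcome | exposed) = 871/3285 = 0.26514
p₀ = P(outcome | unexposed) = 517/2780 = 0.18597
Under exogeneity and monotonicity, PN = (p₁ − p₀) / p₁.
PN = (0.26514 − 0.18597) / 0.26514 = 0.079173 / 0.26514 ≈ 0.2986

PN ≈ 0.299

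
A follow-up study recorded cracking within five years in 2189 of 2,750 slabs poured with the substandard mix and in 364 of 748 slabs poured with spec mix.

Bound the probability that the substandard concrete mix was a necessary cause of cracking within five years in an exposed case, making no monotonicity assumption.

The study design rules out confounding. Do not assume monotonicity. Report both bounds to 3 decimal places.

p₁ = P(outcome | exposed) = 2189/2750 = 0.796
p₀ = P(outcome | unexposed) = 364/748 = 0.48663
Under exogeneity alone the bounds on PN are max{0,(p₁−p₀)/p₁} ≤ PN ≤ min{1,(1−p₀)/p₁}.
  lower = (p₁ − p₀)/p₁ = 0.30937 / 0.796 ≈ 0.3887
  upper = min{1, (1 − p₀)/p₁} = 0.51337 / 0.796 ≈ 0.6449

0.389 ≤ PN ≤ 0.645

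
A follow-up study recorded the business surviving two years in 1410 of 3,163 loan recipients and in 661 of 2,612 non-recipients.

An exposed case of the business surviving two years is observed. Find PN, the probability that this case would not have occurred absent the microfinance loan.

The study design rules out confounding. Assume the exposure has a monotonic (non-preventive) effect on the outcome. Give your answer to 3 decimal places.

PN ≈ 0.432

p₁ = P(outcome | exposed) = 1410/3163 = 0.44578
p₀ = P(outcome | unexposed) = 661/2612 = 0.25306
Under exogeneity and monotonicity, PN = (p₁ − p₀) / p₁.
PN = (0.44578 − 0.25306) / 0.44578 = 0.19272 / 0.44578 ≈ 0.4323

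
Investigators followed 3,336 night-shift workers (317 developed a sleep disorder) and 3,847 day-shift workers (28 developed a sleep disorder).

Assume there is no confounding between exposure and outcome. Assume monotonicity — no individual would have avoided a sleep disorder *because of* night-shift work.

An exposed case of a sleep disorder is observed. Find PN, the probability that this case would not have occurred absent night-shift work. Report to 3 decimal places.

PN ≈ 0.923

p₁ = P(outcome | exposed) = 317/3336 = 0.095024
p₀ = P(outcome | unexposed) = 28/3847 = 0.0072784
Under exogeneity and monotonicity, PN = (p₁ − p₀) / p₁.
PN = (0.095024 − 0.0072784) / 0.095024 = 0.087746 / 0.095024 ≈ 0.9234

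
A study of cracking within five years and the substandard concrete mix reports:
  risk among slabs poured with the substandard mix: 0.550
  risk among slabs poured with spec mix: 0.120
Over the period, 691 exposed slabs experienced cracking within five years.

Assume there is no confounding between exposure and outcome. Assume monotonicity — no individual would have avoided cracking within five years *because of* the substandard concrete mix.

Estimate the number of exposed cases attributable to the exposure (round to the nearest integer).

about 540 cases

Let p₁ = 0.55, p₀ = 0.12.
PN = (p₁ − p₀)/p₁ = (0.55 − 0.12) / 0.55 ≈ 0.78182.
Attributable cases ≈ PN × (exposed cases) = 0.78182 × 691 ≈ 540.24.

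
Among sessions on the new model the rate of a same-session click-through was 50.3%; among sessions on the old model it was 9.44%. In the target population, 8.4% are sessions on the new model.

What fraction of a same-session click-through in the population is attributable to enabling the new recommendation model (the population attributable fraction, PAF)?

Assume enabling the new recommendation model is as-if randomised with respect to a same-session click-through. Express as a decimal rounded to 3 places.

p₁ = 0.503, p₀ = 0.0944.
Overall risk P(Y=1) = π·p₁ + (1−π)·p₀ = 0.084×0.503 + 0.916×0.0944 = 0.12872.
Under exogeneity, PAF = [P(Y=1) − p₀] / P(Y=1).
PAF = (0.12872 − 0.0944) / 0.12872 ≈ 0.2666

PAF ≈ 0.267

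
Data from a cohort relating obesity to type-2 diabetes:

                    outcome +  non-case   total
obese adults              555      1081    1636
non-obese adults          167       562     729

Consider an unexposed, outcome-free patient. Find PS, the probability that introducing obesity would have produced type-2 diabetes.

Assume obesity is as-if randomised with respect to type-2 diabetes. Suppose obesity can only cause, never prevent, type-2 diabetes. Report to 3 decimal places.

p₁ = P(outcome | exposed) = 555/1636 = 0.33924
p₀ = P(outcome | unexposed) = 167/729 = 0.22908
Under exogeneity and monotonicity, PS = (p₁ − p₀) / (1 − p₀).
PS = (0.33924 − 0.22908) / (1 − 0.22908) = 0.11016 / 0.77092 ≈ 0.1429

PS ≈ 0.143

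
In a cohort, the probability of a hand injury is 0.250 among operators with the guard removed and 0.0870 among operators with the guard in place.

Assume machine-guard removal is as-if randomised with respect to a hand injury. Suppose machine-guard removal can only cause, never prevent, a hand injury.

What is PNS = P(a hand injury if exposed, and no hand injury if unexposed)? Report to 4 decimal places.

Let p₁ = 0.25, p₀ = 0.087.
Under exogeneity and monotonicity, PNS = p₁ − p₀.
PNS = 0.25 − 0.087 = 0.163

PNS ≈ 0.1630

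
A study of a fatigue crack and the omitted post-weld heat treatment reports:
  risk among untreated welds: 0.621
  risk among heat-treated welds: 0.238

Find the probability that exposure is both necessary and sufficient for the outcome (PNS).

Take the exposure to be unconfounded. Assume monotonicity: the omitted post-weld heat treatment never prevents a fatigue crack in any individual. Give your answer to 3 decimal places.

PNS ≈ 0.383

Let p₁ = 0.621, p₀ = 0.238.
Under exogeneity and monotonicity, PNS = p₁ − p₀.
PNS = 0.621 − 0.238 = 0.383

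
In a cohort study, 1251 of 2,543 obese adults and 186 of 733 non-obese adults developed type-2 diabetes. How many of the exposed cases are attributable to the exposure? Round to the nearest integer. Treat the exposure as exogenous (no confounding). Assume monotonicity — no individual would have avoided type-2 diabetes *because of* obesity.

about 606 cases

p₁ = P(outcome | exposed) = 1251/2543 = 0.49194
p₀ = P(outcome | unexposed) = 186/733 = 0.25375
PN = (p₁ − p₀)/p₁ = (0.49194 − 0.25375) / 0.49194 ≈ 0.48418.
Attributable cases ≈ PN × (exposed cases) = 0.48418 × 1251 ≈ 605.71.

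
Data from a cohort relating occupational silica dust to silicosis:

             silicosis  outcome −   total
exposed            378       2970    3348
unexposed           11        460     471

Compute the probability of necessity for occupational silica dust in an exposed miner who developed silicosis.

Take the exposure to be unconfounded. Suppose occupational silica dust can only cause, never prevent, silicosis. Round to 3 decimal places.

PN ≈ 0.793

p₁ = P(outcome | exposed) = 378/3348 = 0.1129
p₀ = P(outcome | unexposed) = 11/471 = 0.023355
Under exogeneity and monotonicity, PN = (p₁ − p₀)/p₁.
PN = (0.1129 − 0.023355) / 0.1129 ≈ 0.7931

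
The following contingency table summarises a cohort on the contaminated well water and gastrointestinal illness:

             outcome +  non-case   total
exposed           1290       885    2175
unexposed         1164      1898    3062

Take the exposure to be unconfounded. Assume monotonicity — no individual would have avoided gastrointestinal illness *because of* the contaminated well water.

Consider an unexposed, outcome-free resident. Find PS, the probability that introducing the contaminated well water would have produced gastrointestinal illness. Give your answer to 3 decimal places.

PS ≈ 0.344

p₁ = P(outcome | exposed) = 1290/2175 = 0.5931
p₀ = P(outcome | unexposed) = 1164/3062 = 0.38014
Under exogeneity and monotonicity, PS = (p₁ − p₀)/(1 − p₀).
PS = (0.5931 − 0.38014) / 0.61986 ≈ 0.3436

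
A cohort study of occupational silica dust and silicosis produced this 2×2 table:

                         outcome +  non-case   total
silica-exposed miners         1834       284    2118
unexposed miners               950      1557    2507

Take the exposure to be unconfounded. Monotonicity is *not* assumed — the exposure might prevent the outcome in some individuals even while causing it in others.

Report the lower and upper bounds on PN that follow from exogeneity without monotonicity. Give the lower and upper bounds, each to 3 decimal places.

0.562 ≤ PN ≤ 0.717

p₁ = P(outcome | exposed) = 1834/2118 = 0.86591
p₀ = P(outcome | unexposed) = 950/2507 = 0.37894
Under exogeneity alone the bounds on PN are max{0,(p₁−p₀)/p₁} ≤ PN ≤ min{1,(1−p₀)/p₁}.
  lower = (p₁ − p₀)/p₁ = 0.48697 / 0.86591 ≈ 0.5624
  upper = min{1, (1 − p₀)/p₁} = 0.62106 / 0.86591 ≈ 0.7172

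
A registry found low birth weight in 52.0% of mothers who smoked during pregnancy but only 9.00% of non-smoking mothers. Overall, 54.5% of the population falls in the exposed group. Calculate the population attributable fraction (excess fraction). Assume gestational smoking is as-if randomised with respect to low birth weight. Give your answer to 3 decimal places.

PAF ≈ 0.723

p₁ = 0.52, p₀ = 0.09.
Overall risk P(Y=1) = π·p₁ + (1−π)·p₀ = 0.545×0.52 + 0.455×0.09 = 0.32435.
Under exogeneity, PAF = [P(Y=1) − p₀] / P(Y=1).
PAF = (0.32435 − 0.09) / 0.32435 ≈ 0.7225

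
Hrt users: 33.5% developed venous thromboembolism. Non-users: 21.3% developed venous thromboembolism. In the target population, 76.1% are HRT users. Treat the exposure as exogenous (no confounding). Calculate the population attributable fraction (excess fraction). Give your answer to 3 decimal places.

p₁ = 0.335, p₀ = 0.213.
Overall risk P(Y=1) = π·p₁ + (1−π)·p₀ = 0.761×0.335 + 0.239×0.213 = 0.30584.
Under exogeneity, PAF = [P(Y=1) − p₀] / P(Y=1).
PAF = (0.30584 − 0.213) / 0.30584 ≈ 0.3036

PAF ≈ 0.304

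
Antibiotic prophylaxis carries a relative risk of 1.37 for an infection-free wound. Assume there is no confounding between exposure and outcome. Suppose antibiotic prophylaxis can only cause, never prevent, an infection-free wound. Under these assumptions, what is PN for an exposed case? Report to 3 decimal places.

Under exogeneity and monotonicity, PN = (RR − 1) / RR = 1 − 1/RR.
PN = (1.37 − 1) / 1.37 = 0.37 / 1.37 ≈ 0.2701

PN ≈ 0.270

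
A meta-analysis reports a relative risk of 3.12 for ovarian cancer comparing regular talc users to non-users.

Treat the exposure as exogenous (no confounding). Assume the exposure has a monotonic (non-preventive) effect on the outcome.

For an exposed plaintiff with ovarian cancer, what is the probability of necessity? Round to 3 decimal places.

PN ≈ 0.679

Under exogeneity and monotonicity, PN = (RR − 1) / RR = 1 − 1/RR.
PN = (3.12 − 1) / 3.12 = 2.12 / 3.12 ≈ 0.6795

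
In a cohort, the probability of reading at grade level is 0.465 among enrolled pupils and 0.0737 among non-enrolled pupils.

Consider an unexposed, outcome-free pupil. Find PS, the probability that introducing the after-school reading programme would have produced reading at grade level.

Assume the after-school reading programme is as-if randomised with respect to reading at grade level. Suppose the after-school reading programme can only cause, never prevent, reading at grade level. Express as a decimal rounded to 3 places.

PS ≈ 0.422

Let p₁ = 0.465, p₀ = 0.0737.
Under exogeneity and monotonicity, PS = (p₁ − p₀) / (1 − p₀).
PS = (0.465 − 0.0737) / (1 − 0.0737) = 0.3913 / 0.9263 ≈ 0.4224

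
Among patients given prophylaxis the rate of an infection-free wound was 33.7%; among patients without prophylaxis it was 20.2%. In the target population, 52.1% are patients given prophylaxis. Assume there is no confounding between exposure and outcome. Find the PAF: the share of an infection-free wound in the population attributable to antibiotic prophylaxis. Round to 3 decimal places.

PAF ≈ 0.258

p₁ = 0.337, p₀ = 0.202.
Overall risk P(Y=1) = π·p₁ + (1−π)·p₀ = 0.521×0.337 + 0.479×0.202 = 0.27233.
Under exogeneity, PAF = [P(Y=1) − p₀] / P(Y=1).
PAF = (0.27233 − 0.202) / 0.27233 ≈ 0.2583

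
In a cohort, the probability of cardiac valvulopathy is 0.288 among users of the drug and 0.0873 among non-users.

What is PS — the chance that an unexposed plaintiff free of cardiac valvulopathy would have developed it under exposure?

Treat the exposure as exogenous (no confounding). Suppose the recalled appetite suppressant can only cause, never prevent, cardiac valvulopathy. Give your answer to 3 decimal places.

PS ≈ 0.220

Let p₁ = 0.288, p₀ = 0.0873.
Under exogeneity and monotonicity, PS = (p₁ − p₀) / (1 − p₀).
PS = (0.288 − 0.0873) / (1 − 0.0873) = 0.2007 / 0.9127 ≈ 0.2199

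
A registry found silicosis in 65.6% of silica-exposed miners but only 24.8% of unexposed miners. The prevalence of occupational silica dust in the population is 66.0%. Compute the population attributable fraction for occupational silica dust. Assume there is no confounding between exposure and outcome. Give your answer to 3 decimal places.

PAF ≈ 0.521

p₁ = 0.656, p₀ = 0.248.
Overall risk P(Y=1) = π·p₁ + (1−π)·p₀ = 0.66×0.656 + 0.34×0.248 = 0.51728.
Under exogeneity, PAF = [P(Y=1) − p₀] / P(Y=1).
PAF = (0.51728 − 0.248) / 0.51728 ≈ 0.5206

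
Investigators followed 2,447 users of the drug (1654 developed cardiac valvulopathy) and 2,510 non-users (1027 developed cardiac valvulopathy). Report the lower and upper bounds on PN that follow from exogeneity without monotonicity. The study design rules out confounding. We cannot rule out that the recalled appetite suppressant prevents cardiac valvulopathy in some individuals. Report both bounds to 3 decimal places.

0.395 ≤ PN ≤ 0.874

p₁ = P(outcome | exposed) = 1654/2447 = 0.67593
p₀ = P(outcome | unexposed) = 1027/2510 = 0.40916
Under exogeneity alone the bounds on PN are max{0,(p₁−p₀)/p₁} ≤ PN ≤ min{1,(1−p₀)/p₁}.
  lower = (p₁ − p₀)/p₁ = 0.26677 / 0.67593 ≈ 0.3947
  upper = min{1, (1 − p₀)/p₁} = 0.59084 / 0.67593 ≈ 0.8741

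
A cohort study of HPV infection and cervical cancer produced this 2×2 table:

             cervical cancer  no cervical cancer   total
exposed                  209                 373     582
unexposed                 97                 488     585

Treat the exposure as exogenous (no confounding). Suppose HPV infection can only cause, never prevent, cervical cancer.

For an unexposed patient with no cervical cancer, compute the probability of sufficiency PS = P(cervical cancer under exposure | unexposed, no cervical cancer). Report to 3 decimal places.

PS ≈ 0.232

p₁ = P(outcome | exposed) = 209/582 = 0.35911
p₀ = P(outcome | unexposed) = 97/585 = 0.16581
Under exogeneity and monotonicity, PS = (p₁ − p₀)/(1 − p₀).
PS = (0.35911 − 0.16581) / 0.83419 ≈ 0.2317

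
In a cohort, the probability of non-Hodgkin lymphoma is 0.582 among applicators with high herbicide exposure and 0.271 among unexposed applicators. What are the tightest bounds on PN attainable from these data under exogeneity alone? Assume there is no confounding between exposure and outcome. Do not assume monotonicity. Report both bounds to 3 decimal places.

Let p₁ = 0.582, p₀ = 0.271.
Under exogeneity alone the bounds on PN are max{0,(p₁−p₀)/p₁} ≤ PN ≤ min{1,(1−p₀)/p₁}.
  lower = (p₁ − p₀)/p₁ = 0.311 / 0.582 ≈ 0.5344
  upper = min{1, (1 − p₀)/p₁} = 0.729 / 0.582 ≈ 1.2526 → capped at 1

0.534 ≤ PN ≤ 1.000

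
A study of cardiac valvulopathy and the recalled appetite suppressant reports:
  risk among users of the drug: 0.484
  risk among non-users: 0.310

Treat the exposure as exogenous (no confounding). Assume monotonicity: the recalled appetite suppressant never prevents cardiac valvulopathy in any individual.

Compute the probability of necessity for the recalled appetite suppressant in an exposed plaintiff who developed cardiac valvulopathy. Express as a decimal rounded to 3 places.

Let p₁ = 0.484, p₀ = 0.31.
Under exogeneity and monotonicity, PN = (p₁ − p₀) / p₁.
PN = (0.484 − 0.31) / 0.484 = 0.174 / 0.484 ≈ 0.3595

PN ≈ 0.360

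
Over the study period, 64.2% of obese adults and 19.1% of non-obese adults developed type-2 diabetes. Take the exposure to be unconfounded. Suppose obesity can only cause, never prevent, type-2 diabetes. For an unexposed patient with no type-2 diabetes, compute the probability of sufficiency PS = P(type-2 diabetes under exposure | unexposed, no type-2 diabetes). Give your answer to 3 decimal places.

PS ≈ 0.557

p₁ = 0.642, p₀ = 0.191.
Under exogeneity and monotonicity, PS = (p₁ − p₀) / (1 − p₀).
PS = (0.642 − 0.191) / (1 − 0.191) = 0.451 / 0.809 ≈ 0.5575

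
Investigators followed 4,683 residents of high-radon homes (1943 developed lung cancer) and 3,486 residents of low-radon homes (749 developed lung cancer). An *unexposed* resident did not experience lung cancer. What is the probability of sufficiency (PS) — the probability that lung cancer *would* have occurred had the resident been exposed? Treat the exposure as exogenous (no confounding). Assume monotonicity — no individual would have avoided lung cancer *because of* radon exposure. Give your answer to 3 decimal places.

p₁ = P(outcome | exposed) = 1943/4683 = 0.4149
p₀ = P(outcome | unexposed) = 749/3486 = 0.21486
Under exogeneity and monotonicity, PS = (p₁ − p₀) / (1 − p₀).
PS = (0.4149 − 0.21486) / (1 − 0.21486) = 0.20005 / 0.78514 ≈ 0.2548

PS ≈ 0.255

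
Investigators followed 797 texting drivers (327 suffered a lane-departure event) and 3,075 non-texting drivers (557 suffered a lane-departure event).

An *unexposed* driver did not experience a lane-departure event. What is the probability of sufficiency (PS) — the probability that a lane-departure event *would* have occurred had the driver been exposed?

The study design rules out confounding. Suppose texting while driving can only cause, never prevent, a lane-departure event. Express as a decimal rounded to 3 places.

PS ≈ 0.280

p₁ = P(outcome | exposed) = 327/797 = 0.41029
p₀ = P(outcome | unexposed) = 557/3075 = 0.18114
Under exogeneity and monotonicity, PS = (p₁ − p₀) / (1 − p₀).
PS = (0.41029 − 0.18114) / (1 − 0.18114) = 0.22915 / 0.81886 ≈ 0.2798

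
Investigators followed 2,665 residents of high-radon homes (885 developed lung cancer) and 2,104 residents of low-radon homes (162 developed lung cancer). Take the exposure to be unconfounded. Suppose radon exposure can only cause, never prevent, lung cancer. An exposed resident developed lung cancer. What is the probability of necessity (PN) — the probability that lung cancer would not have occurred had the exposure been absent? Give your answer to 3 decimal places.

PN ≈ 0.768

p₁ = P(outcome | exposed) = 885/2665 = 0.33208
p₀ = P(outcome | unexposed) = 162/2104 = 0.076996
Under exogeneity and monotonicity, PN = (p₁ − p₀) / p₁.
PN = (0.33208 − 0.076996) / 0.33208 = 0.25509 / 0.33208 ≈ 0.7681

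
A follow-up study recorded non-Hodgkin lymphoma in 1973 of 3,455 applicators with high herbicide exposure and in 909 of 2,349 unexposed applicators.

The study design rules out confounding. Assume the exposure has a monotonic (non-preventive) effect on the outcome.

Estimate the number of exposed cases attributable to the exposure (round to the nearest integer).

p₁ = P(outcome | exposed) = 1973/3455 = 0.57106
p₀ = P(outcome | unexposed) = 909/2349 = 0.38697
PN = (p₁ − p₀)/p₁ = (0.57106 − 0.38697) / 0.57106 ≈ 0.32236.
Attributable cases ≈ PN × (exposed cases) = 0.32236 × 1973 ≈ 636.01.

about 636 cases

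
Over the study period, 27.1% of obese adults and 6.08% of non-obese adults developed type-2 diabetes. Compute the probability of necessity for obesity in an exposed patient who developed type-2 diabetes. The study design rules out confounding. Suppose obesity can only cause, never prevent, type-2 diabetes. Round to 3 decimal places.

PN ≈ 0.776

p₁ = 0.271, p₀ = 0.0608.
Under exogeneity and monotonicity, PN = (p₁ − p₀) / p₁.
PN = (0.271 − 0.0608) / 0.271 = 0.2102 / 0.271 ≈ 0.7756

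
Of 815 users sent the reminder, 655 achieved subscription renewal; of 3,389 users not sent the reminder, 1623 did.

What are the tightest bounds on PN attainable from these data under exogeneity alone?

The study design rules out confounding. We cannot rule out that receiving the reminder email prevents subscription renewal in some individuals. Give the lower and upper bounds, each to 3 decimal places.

0.404 ≤ PN ≤ 0.648

p₁ = P(outcome | exposed) = 655/815 = 0.80368
p₀ = P(outcome | unexposed) = 1623/3389 = 0.4789
Under exogeneity alone the bounds on PN are max{0,(p₁−p₀)/p₁} ≤ PN ≤ min{1,(1−p₀)/p₁}.
  lower = (p₁ − p₀)/p₁ = 0.32478 / 0.80368 ≈ 0.4041
  upper = min{1, (1 − p₀)/p₁} = 0.5211 / 0.80368 ≈ 0.6484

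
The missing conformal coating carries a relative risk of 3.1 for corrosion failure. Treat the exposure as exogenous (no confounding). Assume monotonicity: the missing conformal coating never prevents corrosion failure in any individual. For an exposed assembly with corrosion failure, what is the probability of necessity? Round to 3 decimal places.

PN ≈ 0.677

Under exogeneity and monotonicity, PN = (RR − 1) / RR = 1 − 1/RR.
PN = (3.1 − 1) / 3.1 = 2.1 / 3.1 ≈ 0.6774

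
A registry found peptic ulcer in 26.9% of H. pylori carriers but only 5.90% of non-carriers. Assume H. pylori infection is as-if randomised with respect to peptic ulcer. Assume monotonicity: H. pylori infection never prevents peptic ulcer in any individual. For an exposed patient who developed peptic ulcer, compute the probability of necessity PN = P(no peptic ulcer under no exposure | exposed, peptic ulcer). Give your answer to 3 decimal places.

p₁ = 0.269, p₀ = 0.059.
Under exogeneity and monotonicity, PN = (p₁ − p₀) / p₁.
PN = (0.269 − 0.059) / 0.269 = 0.21 / 0.269 ≈ 0.7807

PN ≈ 0.781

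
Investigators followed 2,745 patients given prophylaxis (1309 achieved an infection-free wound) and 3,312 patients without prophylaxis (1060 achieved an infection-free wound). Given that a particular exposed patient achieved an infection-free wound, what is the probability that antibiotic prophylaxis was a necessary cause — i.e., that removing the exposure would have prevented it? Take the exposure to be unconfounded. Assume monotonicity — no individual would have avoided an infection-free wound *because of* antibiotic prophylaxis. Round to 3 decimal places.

PN ≈ 0.329

p₁ = P(outcome | exposed) = 1309/2745 = 0.47687
p₀ = P(outcome | unexposed) = 1060/3312 = 0.32005
Under exogeneity and monotonicity, PN = (p₁ − p₀) / p₁.
PN = (0.47687 − 0.32005) / 0.47687 = 0.15682 / 0.47687 ≈ 0.3289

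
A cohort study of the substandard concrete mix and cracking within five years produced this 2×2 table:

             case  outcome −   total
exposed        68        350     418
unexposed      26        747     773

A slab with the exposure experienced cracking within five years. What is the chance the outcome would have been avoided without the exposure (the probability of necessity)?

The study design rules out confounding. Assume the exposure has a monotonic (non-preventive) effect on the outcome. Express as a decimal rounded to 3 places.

p₁ = P(outcome | exposed) = 68/418 = 0.16268
p₀ = P(outcome | unexposed) = 26/773 = 0.033635
Under exogeneity and monotonicity, PN = (p₁ − p₀) / p₁.
PN = (0.16268 − 0.033635) / 0.16268 = 0.12904 / 0.16268 ≈ 0.7932

PN ≈ 0.793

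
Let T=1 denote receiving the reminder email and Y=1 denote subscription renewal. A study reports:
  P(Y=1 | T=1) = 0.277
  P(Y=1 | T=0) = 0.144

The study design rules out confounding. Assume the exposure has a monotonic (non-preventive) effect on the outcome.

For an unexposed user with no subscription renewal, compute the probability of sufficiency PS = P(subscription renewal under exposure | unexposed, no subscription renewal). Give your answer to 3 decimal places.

PS ≈ 0.155

Let p₁ = 0.277, p₀ = 0.144.
Under exogeneity and monotonicity, PS = (p₁ − p₀) / (1 − p₀).
PS = (0.277 − 0.144) / (1 − 0.144) = 0.133 / 0.856 ≈ 0.1554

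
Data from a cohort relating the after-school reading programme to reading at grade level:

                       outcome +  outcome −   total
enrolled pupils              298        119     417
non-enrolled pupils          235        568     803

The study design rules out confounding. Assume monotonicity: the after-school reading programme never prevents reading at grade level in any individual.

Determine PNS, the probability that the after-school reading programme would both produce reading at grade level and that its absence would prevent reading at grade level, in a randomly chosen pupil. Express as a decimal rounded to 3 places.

p₁ = P(outcome | exposed) = 298/417 = 0.71463
p₀ = P(outcome | unexposed) = 235/803 = 0.29265
Under exogeneity and monotonicity, PNS = p₁ − p₀.
PNS = 0.71463 − 0.29265 = 0.42198

PNS ≈ 0.422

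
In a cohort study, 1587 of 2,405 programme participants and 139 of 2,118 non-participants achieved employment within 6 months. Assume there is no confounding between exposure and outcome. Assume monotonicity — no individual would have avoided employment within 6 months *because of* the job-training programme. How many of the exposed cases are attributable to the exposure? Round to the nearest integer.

p₁ = P(outcome | exposed) = 1587/2405 = 0.65988
p₀ = P(outcome | unexposed) = 139/2118 = 0.065628
PN = (p₁ − p₀)/p₁ = (0.65988 − 0.065628) / 0.65988 ≈ 0.90054.
Attributable cases ≈ PN × (exposed cases) = 0.90054 × 1587 ≈ 1429.16.

about 1429 cases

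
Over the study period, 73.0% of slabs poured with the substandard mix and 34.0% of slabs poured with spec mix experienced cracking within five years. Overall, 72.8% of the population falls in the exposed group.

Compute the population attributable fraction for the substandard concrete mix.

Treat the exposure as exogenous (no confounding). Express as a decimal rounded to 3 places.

p₁ = 0.73, p₀ = 0.34.
Overall risk P(Y=1) = π·p₁ + (1−π)·p₀ = 0.728×0.73 + 0.272×0.34 = 0.62392.
Under exogeneity, PAF = [P(Y=1) − p₀] / P(Y=1).
PAF = (0.62392 − 0.34) / 0.62392 ≈ 0.4551

PAF ≈ 0.455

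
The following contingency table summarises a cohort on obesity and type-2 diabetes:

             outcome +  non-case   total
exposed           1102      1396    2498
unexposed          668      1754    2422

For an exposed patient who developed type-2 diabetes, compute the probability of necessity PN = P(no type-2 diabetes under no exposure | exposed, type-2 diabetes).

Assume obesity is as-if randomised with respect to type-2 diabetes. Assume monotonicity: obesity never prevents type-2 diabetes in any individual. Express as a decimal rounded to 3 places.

p₁ = P(outcome | exposed) = 1102/2498 = 0.44115
p₀ = P(outcome | unexposed) = 668/2422 = 0.27581
Under exogeneity and monotonicity, PN = (p₁ − p₀) / p₁.
PN = (0.44115 − 0.27581) / 0.44115 = 0.16535 / 0.44115 ≈ 0.3748

PN ≈ 0.375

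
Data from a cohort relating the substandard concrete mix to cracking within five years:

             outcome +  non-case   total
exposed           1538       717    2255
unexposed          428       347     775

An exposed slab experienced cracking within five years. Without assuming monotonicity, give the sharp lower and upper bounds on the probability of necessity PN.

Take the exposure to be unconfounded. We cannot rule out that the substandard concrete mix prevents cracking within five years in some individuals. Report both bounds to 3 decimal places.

0.190 ≤ PN ≤ 0.656

p₁ = P(outcome | exposed) = 1538/2255 = 0.68204
p₀ = P(outcome | unexposed) = 428/775 = 0.55226
Under exogeneity alone the bounds on PN are max{0,(p₁−p₀)/p₁} ≤ PN ≤ min{1,(1−p₀)/p₁}.
  lower = (p₁ − p₀)/p₁ = 0.12978 / 0.68204 ≈ 0.1903
  upper = min{1, (1 − p₀)/p₁} = 0.44774 / 0.68204 ≈ 0.6565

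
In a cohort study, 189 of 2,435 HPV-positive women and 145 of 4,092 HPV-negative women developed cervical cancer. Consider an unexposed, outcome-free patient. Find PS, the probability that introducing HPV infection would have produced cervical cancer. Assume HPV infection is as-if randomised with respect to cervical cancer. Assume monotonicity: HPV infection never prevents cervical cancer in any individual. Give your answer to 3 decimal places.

PS ≈ 0.044

p₁ = P(outcome | exposed) = 189/2435 = 0.077618
p₀ = P(outcome | unexposed) = 145/4092 = 0.035435
Under exogeneity and monotonicity, PS = (p₁ − p₀) / (1 − p₀).
PS = (0.077618 − 0.035435) / (1 − 0.035435) = 0.042183 / 0.96457 ≈ 0.0437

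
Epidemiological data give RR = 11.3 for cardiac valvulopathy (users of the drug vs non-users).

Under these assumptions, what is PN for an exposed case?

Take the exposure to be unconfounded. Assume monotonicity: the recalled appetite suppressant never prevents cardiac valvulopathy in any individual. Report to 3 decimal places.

Under exogeneity and monotonicity, PN = (RR − 1) / RR = 1 − 1/RR.
PN = (11.3 − 1) / 11.3 = 10.3 / 11.3 ≈ 0.9115

PN ≈ 0.912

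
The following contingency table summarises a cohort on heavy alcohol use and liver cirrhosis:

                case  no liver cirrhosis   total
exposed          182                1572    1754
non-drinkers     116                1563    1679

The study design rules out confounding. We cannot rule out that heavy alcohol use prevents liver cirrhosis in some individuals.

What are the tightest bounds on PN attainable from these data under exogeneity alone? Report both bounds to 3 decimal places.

0.334 ≤ PN ≤ 1.000

p₁ = P(outcome | exposed) = 182/1754 = 0.10376
p₀ = P(outcome | unexposed) = 116/1679 = 0.069089
Under exogeneity alone the bounds on PN are max{0,(p₁−p₀)/p₁} ≤ PN ≤ min{1,(1−p₀)/p₁}.
  lower = (p₁ − p₀)/p₁ = 0.034674 / 0.10376 ≈ 0.3342
  upper = min{1, (1 − p₀)/p₁} = 0.93091 / 0.10376 ≈ 8.9715 → capped at 1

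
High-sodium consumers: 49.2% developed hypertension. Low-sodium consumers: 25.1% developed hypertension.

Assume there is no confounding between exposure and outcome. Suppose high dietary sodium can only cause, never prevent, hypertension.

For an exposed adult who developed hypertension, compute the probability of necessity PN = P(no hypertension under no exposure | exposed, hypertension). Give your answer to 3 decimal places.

PN ≈ 0.490

p₁ = 0.492, p₀ = 0.251.
Under exogeneity and monotonicity, PN = (p₁ − p₀) / p₁.
PN = (0.492 − 0.251) / 0.492 = 0.241 / 0.492 ≈ 0.4898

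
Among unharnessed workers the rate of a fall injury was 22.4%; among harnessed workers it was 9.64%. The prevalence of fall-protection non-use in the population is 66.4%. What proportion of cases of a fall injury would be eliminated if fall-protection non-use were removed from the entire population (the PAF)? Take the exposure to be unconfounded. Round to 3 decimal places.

PAF ≈ 0.468

p₁ = 0.224, p₀ = 0.0964.
Overall risk P(Y=1) = π·p₁ + (1−π)·p₀ = 0.664×0.224 + 0.336×0.0964 = 0.18113.
Under exogeneity, PAF = [P(Y=1) − p₀] / P(Y=1).
PAF = (0.18113 − 0.0964) / 0.18113 ≈ 0.4678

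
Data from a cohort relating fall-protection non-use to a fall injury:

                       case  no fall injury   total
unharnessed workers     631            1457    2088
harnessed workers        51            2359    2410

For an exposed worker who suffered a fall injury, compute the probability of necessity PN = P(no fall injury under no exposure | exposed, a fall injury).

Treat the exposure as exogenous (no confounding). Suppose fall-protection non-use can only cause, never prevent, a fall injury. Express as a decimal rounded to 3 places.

p₁ = P(outcome | exposed) = 631/2088 = 0.3022
p₀ = P(outcome | unexposed) = 51/2410 = 0.021162
Under exogeneity and monotonicity, PN = (p₁ − p₀) / p₁.
PN = (0.3022 − 0.021162) / 0.3022 = 0.28104 / 0.3022 ≈ 0.9300

PN ≈ 0.930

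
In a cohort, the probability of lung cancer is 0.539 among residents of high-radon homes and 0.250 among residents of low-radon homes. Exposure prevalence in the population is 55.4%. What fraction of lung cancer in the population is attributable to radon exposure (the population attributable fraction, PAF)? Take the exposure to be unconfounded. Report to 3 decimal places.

PAF ≈ 0.390

Let p₁ = 0.539, p₀ = 0.25.
Overall risk P(Y=1) = π·p₁ + (1−π)·p₀ = 0.554×0.539 + 0.446×0.25 = 0.41011.
Under exogeneity, PAF = [P(Y=1) − p₀] / P(Y=1).
PAF = (0.41011 − 0.25) / 0.41011 ≈ 0.3904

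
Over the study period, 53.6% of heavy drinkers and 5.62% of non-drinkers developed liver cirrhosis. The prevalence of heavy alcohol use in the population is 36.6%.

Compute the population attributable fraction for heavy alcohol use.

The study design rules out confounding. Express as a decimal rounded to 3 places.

PAF ≈ 0.758

p₁ = 0.536, p₀ = 0.0562.
Overall risk P(Y=1) = π·p₁ + (1−π)·p₀ = 0.366×0.536 + 0.634×0.0562 = 0.23181.
Under exogeneity, PAF = [P(Y=1) − p₀] / P(Y=1).
PAF = (0.23181 − 0.0562) / 0.23181 ≈ 0.7576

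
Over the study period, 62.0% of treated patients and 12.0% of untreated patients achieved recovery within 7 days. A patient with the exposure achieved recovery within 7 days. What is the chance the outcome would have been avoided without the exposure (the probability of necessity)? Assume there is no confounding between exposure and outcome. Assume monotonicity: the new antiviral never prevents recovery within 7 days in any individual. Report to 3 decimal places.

PN ≈ 0.806

p₁ = 0.62, p₀ = 0.12.
Under exogeneity and monotonicity, PN = (p₁ − p₀) / p₁.
PN = (0.62 − 0.12) / 0.62 = 0.5 / 0.62 ≈ 0.8065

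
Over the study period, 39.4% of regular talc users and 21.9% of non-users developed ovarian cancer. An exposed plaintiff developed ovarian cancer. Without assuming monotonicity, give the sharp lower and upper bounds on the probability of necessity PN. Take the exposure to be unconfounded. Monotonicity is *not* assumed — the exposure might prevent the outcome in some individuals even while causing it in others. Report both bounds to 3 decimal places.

0.444 ≤ PN ≤ 1.000

p₁ = 0.394, p₀ = 0.219.
Under exogeneity alone the bounds on PN are max{0,(p₁−p₀)/p₁} ≤ PN ≤ min{1,(1−p₀)/p₁}.
  lower = (p₁ − p₀)/p₁ = 0.175 / 0.394 ≈ 0.4442
  upper = min{1, (1 − p₀)/p₁} = 0.781 / 0.394 ≈ 1.9822 → capped at 1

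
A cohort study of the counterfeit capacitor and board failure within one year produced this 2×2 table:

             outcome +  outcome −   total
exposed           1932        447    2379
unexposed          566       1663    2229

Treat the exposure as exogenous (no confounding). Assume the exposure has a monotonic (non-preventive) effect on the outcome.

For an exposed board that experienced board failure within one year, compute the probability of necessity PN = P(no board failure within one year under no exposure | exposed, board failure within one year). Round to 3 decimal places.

PN ≈ 0.687

p₁ = P(outcome | exposed) = 1932/2379 = 0.81211
p₀ = P(outcome | unexposed) = 566/2229 = 0.25393
Under exogeneity and monotonicity, PN = (p₁ − p₀)/p₁.
PN = (0.81211 − 0.25393) / 0.81211 ≈ 0.6873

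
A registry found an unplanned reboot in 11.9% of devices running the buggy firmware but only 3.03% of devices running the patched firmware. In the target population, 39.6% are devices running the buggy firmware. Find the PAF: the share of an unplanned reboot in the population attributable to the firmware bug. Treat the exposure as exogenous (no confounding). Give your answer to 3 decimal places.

PAF ≈ 0.537

p₁ = 0.119, p₀ = 0.0303.
Overall risk P(Y=1) = π·p₁ + (1−π)·p₀ = 0.396×0.119 + 0.604×0.0303 = 0.065425.
Under exogeneity, PAF = [P(Y=1) − p₀] / P(Y=1).
PAF = (0.065425 − 0.0303) / 0.065425 ≈ 0.5369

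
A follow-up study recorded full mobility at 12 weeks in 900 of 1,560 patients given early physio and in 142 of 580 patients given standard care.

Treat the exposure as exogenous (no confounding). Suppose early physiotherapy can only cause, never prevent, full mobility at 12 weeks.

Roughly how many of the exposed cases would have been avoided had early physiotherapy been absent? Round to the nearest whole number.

about 518 cases

p₁ = P(outcome | exposed) = 900/1560 = 0.57692
p₀ = P(outcome | unexposed) = 142/580 = 0.24483
PN = (p₁ − p₀)/p₁ = (0.57692 − 0.24483) / 0.57692 ≈ 0.57563.
Attributable cases ≈ PN × (exposed cases) = 0.57563 × 900 ≈ 518.07.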